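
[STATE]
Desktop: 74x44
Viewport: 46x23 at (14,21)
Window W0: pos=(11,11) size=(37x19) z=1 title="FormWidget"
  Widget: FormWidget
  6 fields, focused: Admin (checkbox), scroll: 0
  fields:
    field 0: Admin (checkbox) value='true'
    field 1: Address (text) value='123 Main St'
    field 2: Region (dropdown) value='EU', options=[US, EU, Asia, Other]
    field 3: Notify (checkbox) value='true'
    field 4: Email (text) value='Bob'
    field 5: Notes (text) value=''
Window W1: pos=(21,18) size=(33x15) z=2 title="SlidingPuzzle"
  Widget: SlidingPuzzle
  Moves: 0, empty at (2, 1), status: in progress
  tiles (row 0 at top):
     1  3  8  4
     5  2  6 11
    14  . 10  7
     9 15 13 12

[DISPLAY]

       ┃┌────┬────┬────┬────┐          ┃      
       ┃│  1 │  3 │  8 │  4 │          ┃      
       ┃├────┼────┼────┼────┤          ┃      
       ┃│  5 │  2 │  6 │ 11 │          ┃      
       ┃├────┼────┼────┼────┤          ┃      
       ┃│ 14 │    │ 10 │  7 │          ┃      
       ┃├────┼────┼────┼────┤          ┃      
       ┃│  9 │ 15 │ 13 │ 12 │          ┃      
━━━━━━━┃└────┴────┴────┴────┘          ┃      
       ┃Moves: 0                       ┃      
       ┃                               ┃      
       ┗━━━━━━━━━━━━━━━━━━━━━━━━━━━━━━━┛      
                                              
                                              
                                              
                                              
                                              
                                              
                                              
                                              
                                              
                                              
                                              


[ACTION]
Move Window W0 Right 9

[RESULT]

      ┃┃┌────┬────┬────┬────┐          ┃  ┃   
      ┃┃│  1 │  3 │  8 │  4 │          ┃  ┃   
      ┃┃├────┼────┼────┼────┤          ┃  ┃   
      ┃┃│  5 │  2 │  6 │ 11 │          ┃  ┃   
      ┃┃├────┼────┼────┼────┤          ┃  ┃   
      ┃┃│ 14 │    │ 10 │  7 │          ┃  ┃   
      ┃┃├────┼────┼────┼────┤          ┃  ┃   
      ┃┃│  9 │ 15 │ 13 │ 12 │          ┃  ┃   
      ┗┃└────┴────┴────┴────┘          ┃━━┛   
       ┃Moves: 0                       ┃      
       ┃                               ┃      
       ┗━━━━━━━━━━━━━━━━━━━━━━━━━━━━━━━┛      
                                              
                                              
                                              
                                              
                                              
                                              
                                              
                                              
                                              
                                              
                                              


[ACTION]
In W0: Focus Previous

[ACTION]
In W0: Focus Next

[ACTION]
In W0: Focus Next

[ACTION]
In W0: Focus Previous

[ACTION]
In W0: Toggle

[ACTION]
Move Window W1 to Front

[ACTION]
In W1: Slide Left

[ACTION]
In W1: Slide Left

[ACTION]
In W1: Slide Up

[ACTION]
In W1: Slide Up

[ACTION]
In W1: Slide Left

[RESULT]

      ┃┃┌────┬────┬────┬────┐          ┃  ┃   
      ┃┃│  1 │  3 │  8 │  4 │          ┃  ┃   
      ┃┃├────┼────┼────┼────┤          ┃  ┃   
      ┃┃│  5 │  2 │  6 │ 11 │          ┃  ┃   
      ┃┃├────┼────┼────┼────┤          ┃  ┃   
      ┃┃│ 14 │ 10 │  7 │ 12 │          ┃  ┃   
      ┃┃├────┼────┼────┼────┤          ┃  ┃   
      ┃┃│  9 │ 15 │ 13 │    │          ┃  ┃   
      ┗┃└────┴────┴────┴────┘          ┃━━┛   
       ┃Moves: 3                       ┃      
       ┃                               ┃      
       ┗━━━━━━━━━━━━━━━━━━━━━━━━━━━━━━━┛      
                                              
                                              
                                              
                                              
                                              
                                              
                                              
                                              
                                              
                                              
                                              


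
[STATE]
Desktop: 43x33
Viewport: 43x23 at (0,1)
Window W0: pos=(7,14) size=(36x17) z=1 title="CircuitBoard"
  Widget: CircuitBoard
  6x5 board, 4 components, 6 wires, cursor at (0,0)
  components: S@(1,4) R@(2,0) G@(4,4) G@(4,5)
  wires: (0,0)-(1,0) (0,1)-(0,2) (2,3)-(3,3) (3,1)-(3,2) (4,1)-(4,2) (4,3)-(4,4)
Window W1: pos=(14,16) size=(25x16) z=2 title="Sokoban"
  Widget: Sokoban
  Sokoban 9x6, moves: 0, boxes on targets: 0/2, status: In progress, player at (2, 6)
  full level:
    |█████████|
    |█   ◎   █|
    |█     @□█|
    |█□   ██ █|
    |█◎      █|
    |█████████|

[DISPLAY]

                                           
                                           
                                           
                                           
                                           
                                           
                                           
                                           
                                           
                                           
                                           
                                           
                                           
       ┏━━━━━━━━━━━━━━━━━━━━━━━━━━━━━━━━━━┓
       ┃ CircuitBoard                     ┃
       ┠──────┏━━━━━━━━━━━━━━━━━━━━━━━┓───┨
       ┃   0 1┃ Sokoban               ┃   ┃
       ┃0  [.]┠───────────────────────┨   ┃
       ┃    │ ┃█████████              ┃   ┃
       ┃1   · ┃█   ◎   █              ┃   ┃
       ┃      ┃█     @□█              ┃   ┃
       ┃2   R ┃█□   ██ █              ┃   ┃
       ┃      ┃█◎      █              ┃   ┃


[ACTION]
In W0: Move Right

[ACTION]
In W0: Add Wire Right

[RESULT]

                                           
                                           
                                           
                                           
                                           
                                           
                                           
                                           
                                           
                                           
                                           
                                           
                                           
       ┏━━━━━━━━━━━━━━━━━━━━━━━━━━━━━━━━━━┓
       ┃ CircuitBoard                     ┃
       ┠──────┏━━━━━━━━━━━━━━━━━━━━━━━┓───┨
       ┃   0 1┃ Sokoban               ┃   ┃
       ┃0   · ┠───────────────────────┨   ┃
       ┃    │ ┃█████████              ┃   ┃
       ┃1   · ┃█   ◎   █              ┃   ┃
       ┃      ┃█     @□█              ┃   ┃
       ┃2   R ┃█□   ██ █              ┃   ┃
       ┃      ┃█◎      █              ┃   ┃


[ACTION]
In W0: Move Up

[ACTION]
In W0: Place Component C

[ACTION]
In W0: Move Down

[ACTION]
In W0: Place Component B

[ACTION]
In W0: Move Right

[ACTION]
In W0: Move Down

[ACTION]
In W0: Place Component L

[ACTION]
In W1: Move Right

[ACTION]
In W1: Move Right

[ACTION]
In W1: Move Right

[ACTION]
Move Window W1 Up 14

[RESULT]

                                           
              ┏━━━━━━━━━━━━━━━━━━━━━━━┓    
              ┃ Sokoban               ┃    
              ┠───────────────────────┨    
              ┃█████████              ┃    
              ┃█   ◎   █              ┃    
              ┃█     @□█              ┃    
              ┃█□   ██ █              ┃    
              ┃█◎      █              ┃    
              ┃█████████              ┃    
              ┃Moves: 0  0/2          ┃    
              ┃                       ┃    
              ┃                       ┃    
       ┏━━━━━━┃                       ┃━━━┓
       ┃ Circu┃                       ┃   ┃
       ┠──────┃                       ┃───┨
       ┃   0 1┗━━━━━━━━━━━━━━━━━━━━━━━┛   ┃
       ┃0   ·   C ─ ·                     ┃
       ┃    │                             ┃
       ┃1   ·   B           S             ┃
       ┃                                  ┃
       ┃2   R      [L]  ·                 ┃
       ┃                │                 ┃


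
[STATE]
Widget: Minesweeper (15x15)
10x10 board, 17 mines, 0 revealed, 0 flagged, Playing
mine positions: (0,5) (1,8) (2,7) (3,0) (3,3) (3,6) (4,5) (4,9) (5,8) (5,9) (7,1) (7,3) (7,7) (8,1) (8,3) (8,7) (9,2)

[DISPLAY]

■■■■■■■■■■     
■■■■■■■■■■     
■■■■■■■■■■     
■■■■■■■■■■     
■■■■■■■■■■     
■■■■■■■■■■     
■■■■■■■■■■     
■■■■■■■■■■     
■■■■■■■■■■     
■■■■■■■■■■     
               
               
               
               
               


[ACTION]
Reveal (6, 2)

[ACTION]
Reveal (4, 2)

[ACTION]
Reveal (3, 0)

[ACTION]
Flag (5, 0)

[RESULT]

■■■■■✹■■■■     
■■■■■■■■✹■     
■■■■■■■✹■■     
✹■■✹■■✹■■■     
■■1■■✹■■■✹     
■■■■■■■■✹✹     
■■2■■■■■■■     
■✹■✹■■■✹■■     
■✹■✹■■■✹■■     
■■✹■■■■■■■     
               
               
               
               
               


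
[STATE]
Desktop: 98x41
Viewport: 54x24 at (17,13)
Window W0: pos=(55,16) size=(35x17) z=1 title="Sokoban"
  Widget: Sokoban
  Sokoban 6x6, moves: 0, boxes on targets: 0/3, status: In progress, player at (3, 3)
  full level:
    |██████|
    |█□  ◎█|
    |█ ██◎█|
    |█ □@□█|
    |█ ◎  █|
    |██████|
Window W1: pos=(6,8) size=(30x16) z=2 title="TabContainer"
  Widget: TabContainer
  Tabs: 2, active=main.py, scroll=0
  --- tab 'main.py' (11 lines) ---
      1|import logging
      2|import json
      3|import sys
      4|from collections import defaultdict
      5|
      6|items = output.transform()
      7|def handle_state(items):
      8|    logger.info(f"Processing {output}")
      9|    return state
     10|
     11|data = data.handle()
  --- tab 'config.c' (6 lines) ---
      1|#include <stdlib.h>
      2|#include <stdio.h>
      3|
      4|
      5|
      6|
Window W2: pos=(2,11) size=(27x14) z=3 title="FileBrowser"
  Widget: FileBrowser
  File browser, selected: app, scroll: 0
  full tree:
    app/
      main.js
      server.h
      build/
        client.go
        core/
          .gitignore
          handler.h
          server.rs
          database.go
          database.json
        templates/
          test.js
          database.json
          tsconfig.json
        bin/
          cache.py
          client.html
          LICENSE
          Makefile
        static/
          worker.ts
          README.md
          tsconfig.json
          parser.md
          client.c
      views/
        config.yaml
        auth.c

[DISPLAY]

───────────┨      ┃                                   
           ┃      ┃                                   
           ┃      ┃                                   
           ┃t defa┃                   ┏━━━━━━━━━━━━━━━
           ┃      ┃                   ┃ Sokoban       
           ┃rm()  ┃                   ┠───────────────
           ┃):    ┃                   ┃██████         
           ┃essing┃                   ┃█□  ◎█         
           ┃      ┃                   ┃█ ██◎█         
           ┃      ┃                   ┃█ □@□█         
           ┃━━━━━━┛                   ┃█ ◎  █         
━━━━━━━━━━━┛                          ┃██████         
                                      ┃Moves: 0  0/3  
                                      ┃               
                                      ┃               
                                      ┃               
                                      ┃               
                                      ┃               
                                      ┃               
                                      ┗━━━━━━━━━━━━━━━
                                                      
                                                      
                                                      
                                                      


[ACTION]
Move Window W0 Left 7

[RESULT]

───────────┨      ┃                                   
           ┃      ┃                                   
           ┃      ┃                                   
           ┃t defa┃            ┏━━━━━━━━━━━━━━━━━━━━━━
           ┃      ┃            ┃ Sokoban              
           ┃rm()  ┃            ┠──────────────────────
           ┃):    ┃            ┃██████                
           ┃essing┃            ┃█□  ◎█                
           ┃      ┃            ┃█ ██◎█                
           ┃      ┃            ┃█ □@□█                
           ┃━━━━━━┛            ┃█ ◎  █                
━━━━━━━━━━━┛                   ┃██████                
                               ┃Moves: 0  0/3         
                               ┃                      
                               ┃                      
                               ┃                      
                               ┃                      
                               ┃                      
                               ┃                      
                               ┗━━━━━━━━━━━━━━━━━━━━━━
                                                      
                                                      
                                                      
                                                      


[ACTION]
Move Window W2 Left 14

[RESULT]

─────────┨        ┃                                   
         ┃        ┃                                   
         ┃        ┃                                   
         ┃ort defa┃            ┏━━━━━━━━━━━━━━━━━━━━━━
         ┃        ┃            ┃ Sokoban              
         ┃form()  ┃            ┠──────────────────────
         ┃ms):    ┃            ┃██████                
         ┃ocessing┃            ┃█□  ◎█                
         ┃        ┃            ┃█ ██◎█                
         ┃        ┃            ┃█ □@□█                
         ┃━━━━━━━━┛            ┃█ ◎  █                
━━━━━━━━━┛                     ┃██████                
                               ┃Moves: 0  0/3         
                               ┃                      
                               ┃                      
                               ┃                      
                               ┃                      
                               ┃                      
                               ┃                      
                               ┗━━━━━━━━━━━━━━━━━━━━━━
                                                      
                                                      
                                                      
                                                      


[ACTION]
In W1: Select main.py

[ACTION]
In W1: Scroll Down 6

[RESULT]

─────────┨ms):    ┃                                   
         ┃ocessing┃                                   
         ┃        ┃                                   
         ┃        ┃            ┏━━━━━━━━━━━━━━━━━━━━━━
         ┃        ┃            ┃ Sokoban              
         ┃        ┃            ┠──────────────────────
         ┃        ┃            ┃██████                
         ┃        ┃            ┃█□  ◎█                
         ┃        ┃            ┃█ ██◎█                
         ┃        ┃            ┃█ □@□█                
         ┃━━━━━━━━┛            ┃█ ◎  █                
━━━━━━━━━┛                     ┃██████                
                               ┃Moves: 0  0/3         
                               ┃                      
                               ┃                      
                               ┃                      
                               ┃                      
                               ┃                      
                               ┃                      
                               ┗━━━━━━━━━━━━━━━━━━━━━━
                                                      
                                                      
                                                      
                                                      


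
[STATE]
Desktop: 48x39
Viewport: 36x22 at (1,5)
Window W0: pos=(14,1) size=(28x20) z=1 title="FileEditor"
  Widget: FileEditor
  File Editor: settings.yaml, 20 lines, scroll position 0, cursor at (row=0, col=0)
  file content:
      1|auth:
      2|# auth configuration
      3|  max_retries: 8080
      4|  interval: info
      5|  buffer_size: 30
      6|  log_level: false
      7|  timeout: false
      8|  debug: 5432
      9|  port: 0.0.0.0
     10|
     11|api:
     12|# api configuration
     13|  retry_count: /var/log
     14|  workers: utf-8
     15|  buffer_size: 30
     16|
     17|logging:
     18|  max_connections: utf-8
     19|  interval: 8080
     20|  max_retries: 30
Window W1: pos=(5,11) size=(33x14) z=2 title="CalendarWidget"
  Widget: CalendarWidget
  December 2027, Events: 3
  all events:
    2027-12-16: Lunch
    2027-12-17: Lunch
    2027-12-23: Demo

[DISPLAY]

             ┃# auth configuration  
             ┃  max_retries: 8080   
             ┃  interval: info      
             ┃  buffer_size: 30     
             ┃  log_level: false    
             ┃  timeout: false      
    ┏━━━━━━━━━━━━━━━━━━━━━━━━━━━━━━━
    ┃ CalendarWidget                
    ┠───────────────────────────────
    ┃         December 2027         
    ┃Mo Tu We Th Fr Sa Su           
    ┃       1  2  3  4  5           
    ┃ 6  7  8  9 10 11 12           
    ┃13 14 15 16* 17* 18 19         
    ┃20 21 22 23* 24 25 26          
    ┃27 28 29 30 31                 
    ┃                               
    ┃                               
    ┃                               
    ┗━━━━━━━━━━━━━━━━━━━━━━━━━━━━━━━
                                    
                                    


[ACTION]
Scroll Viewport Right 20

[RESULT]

  ┃# auth configuration     █┃      
  ┃  max_retries: 8080      ░┃      
  ┃  interval: info         ░┃      
  ┃  buffer_size: 30        ░┃      
  ┃  log_level: false       ░┃      
  ┃  timeout: false         ░┃      
━━━━━━━━━━━━━━━━━━━━━━━━━┓  ░┃      
darWidget                ┃  ░┃      
─────────────────────────┨  ░┃      
   December 2027         ┃  ░┃      
We Th Fr Sa Su           ┃  ░┃      
 1  2  3  4  5           ┃  ░┃      
 8  9 10 11 12           ┃  ░┃      
15 16* 17* 18 19         ┃  ░┃      
22 23* 24 25 26          ┃  ▼┃      
29 30 31                 ┃━━━┛      
                         ┃          
                         ┃          
                         ┃          
━━━━━━━━━━━━━━━━━━━━━━━━━┛          
                                    
                                    


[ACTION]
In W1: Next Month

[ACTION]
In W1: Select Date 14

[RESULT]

  ┃# auth configuration     █┃      
  ┃  max_retries: 8080      ░┃      
  ┃  interval: info         ░┃      
  ┃  buffer_size: 30        ░┃      
  ┃  log_level: false       ░┃      
  ┃  timeout: false         ░┃      
━━━━━━━━━━━━━━━━━━━━━━━━━┓  ░┃      
darWidget                ┃  ░┃      
─────────────────────────┨  ░┃      
    January 2028         ┃  ░┃      
We Th Fr Sa Su           ┃  ░┃      
          1  2           ┃  ░┃      
 5  6  7  8  9           ┃  ░┃      
12 13 [14] 15 16         ┃  ░┃      
19 20 21 22 23           ┃  ▼┃      
26 27 28 29 30           ┃━━━┛      
                         ┃          
                         ┃          
                         ┃          
━━━━━━━━━━━━━━━━━━━━━━━━━┛          
                                    
                                    


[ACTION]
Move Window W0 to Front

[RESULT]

  ┃# auth configuration     █┃      
  ┃  max_retries: 8080      ░┃      
  ┃  interval: info         ░┃      
  ┃  buffer_size: 30        ░┃      
  ┃  log_level: false       ░┃      
  ┃  timeout: false         ░┃      
━━┃  debug: 5432            ░┃      
da┃  port: 0.0.0.0          ░┃      
──┃                         ░┃      
  ┃api:                     ░┃      
We┃# api configuration      ░┃      
  ┃  retry_count: /var/log  ░┃      
 5┃  workers: utf-8         ░┃      
12┃  buffer_size: 30        ░┃      
19┃                         ▼┃      
26┗━━━━━━━━━━━━━━━━━━━━━━━━━━┛      
                         ┃          
                         ┃          
                         ┃          
━━━━━━━━━━━━━━━━━━━━━━━━━┛          
                                    
                                    


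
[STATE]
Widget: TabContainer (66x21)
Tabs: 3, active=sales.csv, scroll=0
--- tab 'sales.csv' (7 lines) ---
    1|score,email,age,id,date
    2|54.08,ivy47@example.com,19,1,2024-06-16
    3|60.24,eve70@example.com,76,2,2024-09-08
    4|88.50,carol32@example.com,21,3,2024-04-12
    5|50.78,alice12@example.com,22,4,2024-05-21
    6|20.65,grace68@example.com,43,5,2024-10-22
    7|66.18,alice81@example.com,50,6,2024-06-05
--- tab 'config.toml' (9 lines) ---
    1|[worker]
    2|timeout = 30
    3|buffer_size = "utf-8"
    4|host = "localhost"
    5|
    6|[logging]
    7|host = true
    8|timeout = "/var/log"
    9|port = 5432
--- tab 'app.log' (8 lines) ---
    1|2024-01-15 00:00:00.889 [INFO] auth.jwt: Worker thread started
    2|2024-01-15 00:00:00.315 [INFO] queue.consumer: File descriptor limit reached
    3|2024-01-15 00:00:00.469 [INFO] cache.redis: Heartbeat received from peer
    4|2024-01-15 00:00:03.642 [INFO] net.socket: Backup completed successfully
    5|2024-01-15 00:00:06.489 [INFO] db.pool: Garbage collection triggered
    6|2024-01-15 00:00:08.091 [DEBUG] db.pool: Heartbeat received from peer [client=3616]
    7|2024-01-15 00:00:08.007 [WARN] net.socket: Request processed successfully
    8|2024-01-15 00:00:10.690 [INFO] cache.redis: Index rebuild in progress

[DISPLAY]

[sales.csv]│ config.toml │ app.log                                
──────────────────────────────────────────────────────────────────
score,email,age,id,date                                           
54.08,ivy47@example.com,19,1,2024-06-16                           
60.24,eve70@example.com,76,2,2024-09-08                           
88.50,carol32@example.com,21,3,2024-04-12                         
50.78,alice12@example.com,22,4,2024-05-21                         
20.65,grace68@example.com,43,5,2024-10-22                         
66.18,alice81@example.com,50,6,2024-06-05                         
                                                                  
                                                                  
                                                                  
                                                                  
                                                                  
                                                                  
                                                                  
                                                                  
                                                                  
                                                                  
                                                                  
                                                                  


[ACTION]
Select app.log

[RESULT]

 sales.csv │ config.toml │[app.log]                               
──────────────────────────────────────────────────────────────────
2024-01-15 00:00:00.889 [INFO] auth.jwt: Worker thread started    
2024-01-15 00:00:00.315 [INFO] queue.consumer: File descriptor lim
2024-01-15 00:00:00.469 [INFO] cache.redis: Heartbeat received fro
2024-01-15 00:00:03.642 [INFO] net.socket: Backup completed succes
2024-01-15 00:00:06.489 [INFO] db.pool: Garbage collection trigger
2024-01-15 00:00:08.091 [DEBUG] db.pool: Heartbeat received from p
2024-01-15 00:00:08.007 [WARN] net.socket: Request processed succe
2024-01-15 00:00:10.690 [INFO] cache.redis: Index rebuild in progr
                                                                  
                                                                  
                                                                  
                                                                  
                                                                  
                                                                  
                                                                  
                                                                  
                                                                  
                                                                  
                                                                  


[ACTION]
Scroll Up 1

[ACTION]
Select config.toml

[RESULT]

 sales.csv │[config.toml]│ app.log                                
──────────────────────────────────────────────────────────────────
[worker]                                                          
timeout = 30                                                      
buffer_size = "utf-8"                                             
host = "localhost"                                                
                                                                  
[logging]                                                         
host = true                                                       
timeout = "/var/log"                                              
port = 5432                                                       
                                                                  
                                                                  
                                                                  
                                                                  
                                                                  
                                                                  
                                                                  
                                                                  
                                                                  
                                                                  


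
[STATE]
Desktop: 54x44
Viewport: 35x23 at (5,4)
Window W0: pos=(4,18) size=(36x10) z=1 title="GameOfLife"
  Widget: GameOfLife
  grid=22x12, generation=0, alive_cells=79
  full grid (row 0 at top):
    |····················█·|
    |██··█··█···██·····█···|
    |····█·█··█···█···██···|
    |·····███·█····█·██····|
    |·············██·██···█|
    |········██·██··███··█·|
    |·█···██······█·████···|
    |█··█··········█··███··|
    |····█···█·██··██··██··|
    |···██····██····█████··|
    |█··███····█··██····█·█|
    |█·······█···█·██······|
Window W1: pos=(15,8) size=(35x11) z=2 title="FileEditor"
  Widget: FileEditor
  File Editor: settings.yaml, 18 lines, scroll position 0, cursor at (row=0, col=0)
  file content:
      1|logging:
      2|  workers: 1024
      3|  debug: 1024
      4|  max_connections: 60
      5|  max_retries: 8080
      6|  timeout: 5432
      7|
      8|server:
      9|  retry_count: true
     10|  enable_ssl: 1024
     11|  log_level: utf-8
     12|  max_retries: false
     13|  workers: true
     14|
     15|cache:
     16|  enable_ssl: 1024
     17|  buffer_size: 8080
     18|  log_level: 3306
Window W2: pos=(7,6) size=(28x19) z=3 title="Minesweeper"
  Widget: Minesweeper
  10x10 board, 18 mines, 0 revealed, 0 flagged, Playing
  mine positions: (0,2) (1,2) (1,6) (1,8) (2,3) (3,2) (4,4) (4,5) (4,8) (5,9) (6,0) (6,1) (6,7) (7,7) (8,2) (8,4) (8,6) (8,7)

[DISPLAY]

                                   
                                   
  ┏━━━━━━━━━━━━━━━━━━━━━━━━━━┓     
  ┃ Minesweeper              ┃     
  ┠──────────────────────────┨━━━━━
  ┃■■■■■■■■■■                ┃     
  ┃■■■■■■■■■■                ┃─────
  ┃■■■■■■■■■■                ┃     
  ┃■■■■■■■■■■                ┃     
  ┃■■■■■■■■■■                ┃     
  ┃■■■■■■■■■■                ┃60   
  ┃■■■■■■■■■■                ┃     
  ┃■■■■■■■■■■                ┃     
  ┃■■■■■■■■■■                ┃     
━━┃■■■■■■■■■■                ┃━━━━━
 G┃                          ┃    ┃
──┃                          ┃────┨
Ge┃                          ┃    ┃
··┃                          ┃    ┃
··┃                          ┃    ┃
··┗━━━━━━━━━━━━━━━━━━━━━━━━━━┛    ┃
·█···██······█·████···            ┃
█··█··········█··███··            ┃


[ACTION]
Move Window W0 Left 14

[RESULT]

                                   
                                   
  ┏━━━━━━━━━━━━━━━━━━━━━━━━━━┓     
  ┃ Minesweeper              ┃     
  ┠──────────────────────────┨━━━━━
  ┃■■■■■■■■■■                ┃     
  ┃■■■■■■■■■■                ┃─────
  ┃■■■■■■■■■■                ┃     
  ┃■■■■■■■■■■                ┃     
  ┃■■■■■■■■■■                ┃     
  ┃■■■■■■■■■■                ┃60   
  ┃■■■■■■■■■■                ┃     
  ┃■■■■■■■■■■                ┃     
  ┃■■■■■■■■■■                ┃     
━━┃■■■■■■■■■■                ┃━━━━━
eO┃                          ┃┃    
──┃                          ┃┨    
 0┃                          ┃┃    
·█┃                          ┃┃    
··┃                          ┃┃    
··┗━━━━━━━━━━━━━━━━━━━━━━━━━━┛┃    
·██······█·████···            ┃    
··········█··███··            ┃    


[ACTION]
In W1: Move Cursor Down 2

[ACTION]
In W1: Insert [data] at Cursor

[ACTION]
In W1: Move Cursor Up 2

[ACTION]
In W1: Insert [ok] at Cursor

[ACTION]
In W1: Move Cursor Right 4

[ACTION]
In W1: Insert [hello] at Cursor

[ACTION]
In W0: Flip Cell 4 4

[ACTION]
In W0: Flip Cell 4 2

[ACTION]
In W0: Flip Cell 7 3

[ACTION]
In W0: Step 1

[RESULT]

                                   
                                   
  ┏━━━━━━━━━━━━━━━━━━━━━━━━━━┓     
  ┃ Minesweeper              ┃     
  ┠──────────────────────────┨━━━━━
  ┃■■■■■■■■■■                ┃     
  ┃■■■■■■■■■■                ┃─────
  ┃■■■■■■■■■■                ┃     
  ┃■■■■■■■■■■                ┃     
  ┃■■■■■■■■■■                ┃     
  ┃■■■■■■■■■■                ┃60   
  ┃■■■■■■■■■■                ┃     
  ┃■■■■■■■■■■                ┃     
  ┃■■■■■■■■■■                ┃     
━━┃■■■■■■■■■■                ┃━━━━━
eO┃                          ┃┃    
──┃                          ┃┨    
 1┃                          ┃┃    
█·┃                          ┃┃    
·█┃                          ┃┃    
·█┗━━━━━━━━━━━━━━━━━━━━━━━━━━┛┃    
········██········            ┃    
·█·······█········            ┃    


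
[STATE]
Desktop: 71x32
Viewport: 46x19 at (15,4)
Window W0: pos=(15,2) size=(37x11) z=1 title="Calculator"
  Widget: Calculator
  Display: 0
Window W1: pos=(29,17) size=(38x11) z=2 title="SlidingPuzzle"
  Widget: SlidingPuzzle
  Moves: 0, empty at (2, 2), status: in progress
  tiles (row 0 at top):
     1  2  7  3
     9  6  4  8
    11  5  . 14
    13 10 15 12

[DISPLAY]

┠───────────────────────────────────┨         
┃                                  0┃         
┃┌───┬───┬───┬───┐                  ┃         
┃│ 7 │ 8 │ 9 │ ÷ │                  ┃         
┃├───┼───┼───┼───┤                  ┃         
┃│ 4 │ 5 │ 6 │ × │                  ┃         
┃├───┼───┼───┼───┤                  ┃         
┃│ 1 │ 2 │ 3 │ - │                  ┃         
┗━━━━━━━━━━━━━━━━━━━━━━━━━━━━━━━━━━━┛         
                                              
                                              
                                              
                                              
              ┏━━━━━━━━━━━━━━━━━━━━━━━━━━━━━━━
              ┃ SlidingPuzzle                 
              ┠───────────────────────────────
              ┃┌────┬────┬────┬────┐          
              ┃│  1 │  2 │  7 │  3 │          
              ┃├────┼────┼────┼────┤          


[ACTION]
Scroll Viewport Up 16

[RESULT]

                                              
                                              
┏━━━━━━━━━━━━━━━━━━━━━━━━━━━━━━━━━━━┓         
┃ Calculator                        ┃         
┠───────────────────────────────────┨         
┃                                  0┃         
┃┌───┬───┬───┬───┐                  ┃         
┃│ 7 │ 8 │ 9 │ ÷ │                  ┃         
┃├───┼───┼───┼───┤                  ┃         
┃│ 4 │ 5 │ 6 │ × │                  ┃         
┃├───┼───┼───┼───┤                  ┃         
┃│ 1 │ 2 │ 3 │ - │                  ┃         
┗━━━━━━━━━━━━━━━━━━━━━━━━━━━━━━━━━━━┛         
                                              
                                              
                                              
                                              
              ┏━━━━━━━━━━━━━━━━━━━━━━━━━━━━━━━
              ┃ SlidingPuzzle                 


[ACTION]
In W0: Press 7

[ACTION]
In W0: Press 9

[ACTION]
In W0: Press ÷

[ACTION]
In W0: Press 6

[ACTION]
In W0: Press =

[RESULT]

                                              
                                              
┏━━━━━━━━━━━━━━━━━━━━━━━━━━━━━━━━━━━┓         
┃ Calculator                        ┃         
┠───────────────────────────────────┨         
┃                        13.16666667┃         
┃┌───┬───┬───┬───┐                  ┃         
┃│ 7 │ 8 │ 9 │ ÷ │                  ┃         
┃├───┼───┼───┼───┤                  ┃         
┃│ 4 │ 5 │ 6 │ × │                  ┃         
┃├───┼───┼───┼───┤                  ┃         
┃│ 1 │ 2 │ 3 │ - │                  ┃         
┗━━━━━━━━━━━━━━━━━━━━━━━━━━━━━━━━━━━┛         
                                              
                                              
                                              
                                              
              ┏━━━━━━━━━━━━━━━━━━━━━━━━━━━━━━━
              ┃ SlidingPuzzle                 
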